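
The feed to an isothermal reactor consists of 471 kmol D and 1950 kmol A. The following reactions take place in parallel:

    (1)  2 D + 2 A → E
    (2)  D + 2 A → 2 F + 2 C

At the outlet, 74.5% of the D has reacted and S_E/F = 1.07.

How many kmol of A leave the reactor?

1530 kmol

Conversion of D: D consumed = 0.745 × 471 = 350.9 kmol = 2ξ₁ + 1ξ₂.
Selectivity: 1ξ₁ / (2ξ₂) = 1.07 → ξ₁ = 2.14 ξ₂.
Substitute: (2·2.14 + 1) ξ₂ = 350.9 → ξ₂ = 66.46 kmol, ξ₁ = 142.2 kmol.
Outlet amounts (n = n₀ + Σ ν·ξ):
  D: 471 − 2(142.2) − 1(66.46) = 120.1
  A: 1950 − 2(142.2) − 2(66.46) = 1533
  E: 0 + 1(142.2) = 142.2
  F: 0 + 2(66.46) = 132.9
  C: 0 + 2(66.46) = 132.9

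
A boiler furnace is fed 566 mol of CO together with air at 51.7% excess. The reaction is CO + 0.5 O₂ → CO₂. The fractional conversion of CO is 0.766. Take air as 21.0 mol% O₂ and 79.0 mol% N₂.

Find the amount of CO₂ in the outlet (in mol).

Stoichiometric O₂ = 0.5 × 566 = 283 mol; O₂ fed = 283 × 1.517 = 429.3 mol.
N₂ fed = 429.3 × 79/21 = 1615 mol.
Fuel reacted = 0.766 × 566 → ξ = 433.6 mol.
Outlet (n = n₀ + ν ξ):
  CO: 566 − 1(433.6) = 132.4
  O₂: 429.3 − 0.5(433.6) = 212.5
  N₂: 1615 (inert)
  CO₂: 0 + 1(433.6) = 433.6

434 mol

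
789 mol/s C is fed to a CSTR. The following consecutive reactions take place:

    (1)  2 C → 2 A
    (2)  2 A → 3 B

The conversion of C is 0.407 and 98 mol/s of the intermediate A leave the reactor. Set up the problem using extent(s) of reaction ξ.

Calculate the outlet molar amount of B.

335 mol/s

Conversion of C: C consumed = 2ξ₁ = 0.407 × 789 → ξ₁ = 160.6 mol/s.
A balance: n_A = 0 + 2ξ₁ − 2ξ₂ = 98 → ξ₂ = (2·160.6 − 98)/2 = 111.6 mol/s.
Outlet amounts (n = n₀ + Σ ν·ξ):
  C: 789 − 2(160.6) = 467.9
  A: 0 + 2(160.6) − 2(111.6) = 98
  B: 0 + 3(111.6) = 334.7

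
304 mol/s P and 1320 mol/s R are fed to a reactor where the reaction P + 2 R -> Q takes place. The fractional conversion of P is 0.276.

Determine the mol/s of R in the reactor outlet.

1150 mol/s

P reacted = 0.276 × 304 = 83.9 mol/s; ν_P = −1, so ξ = 83.9/1 = 83.9 mol/s.
Outlet amounts (n = n₀ + ν ξ):
  P: 304 − 1(83.9) = 220.1
  R: 1320 − 2(83.9) = 1152
  Q: 0 + 1(83.9) = 83.9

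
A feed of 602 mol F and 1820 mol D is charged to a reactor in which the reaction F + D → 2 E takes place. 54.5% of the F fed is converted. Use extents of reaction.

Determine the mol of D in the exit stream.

1490 mol

F reacted = 0.545 × 602 = 328.1 mol; ν_F = −1, so ξ = 328.1/1 = 328.1 mol.
Outlet amounts (n = n₀ + ν ξ):
  F: 602 − 1(328.1) = 273.9
  D: 1820 − 1(328.1) = 1492
  E: 0 + 2(328.1) = 656.2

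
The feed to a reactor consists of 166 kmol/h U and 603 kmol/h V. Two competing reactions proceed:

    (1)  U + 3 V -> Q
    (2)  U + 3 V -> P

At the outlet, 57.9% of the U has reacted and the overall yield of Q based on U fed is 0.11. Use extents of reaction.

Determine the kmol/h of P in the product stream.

Yield of Q: 1ξ₁ / 166 = 0.11 → ξ₁ = 18.26 kmol/h.
Conversion of U: 1ξ₁ + 1ξ₂ = 0.579 × 166 = 96.11 → ξ₂ = 77.85 kmol/h.
Outlet amounts (n = n₀ + Σ ν·ξ):
  U: 166 − 1(18.26) − 1(77.85) = 69.89
  V: 603 − 3(18.26) − 3(77.85) = 314.7
  Q: 0 + 1(18.26) = 18.26
  P: 0 + 1(77.85) = 77.85

77.9 kmol/h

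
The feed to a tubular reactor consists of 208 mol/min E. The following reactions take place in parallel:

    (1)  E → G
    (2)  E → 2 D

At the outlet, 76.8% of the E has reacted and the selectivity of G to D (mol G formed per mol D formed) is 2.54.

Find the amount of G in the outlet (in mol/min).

Conversion of E: E consumed = 0.768 × 208 = 159.7 mol/min = 1ξ₁ + 1ξ₂.
Selectivity: 1ξ₁ / (2ξ₂) = 2.54 → ξ₁ = 5.08 ξ₂.
Substitute: (1·5.08 + 1) ξ₂ = 159.7 → ξ₂ = 26.27 mol/min, ξ₁ = 133.5 mol/min.
Outlet amounts (n = n₀ + Σ ν·ξ):
  E: 208 − 1(133.5) − 1(26.27) = 48.26
  G: 0 + 1(133.5) = 133.5
  D: 0 + 2(26.27) = 52.55

133 mol/min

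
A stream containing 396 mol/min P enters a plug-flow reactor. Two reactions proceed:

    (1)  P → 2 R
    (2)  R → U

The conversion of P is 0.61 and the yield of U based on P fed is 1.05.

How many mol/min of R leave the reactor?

Conversion of P: P consumed = 1ξ₁ = 0.61 × 396 → ξ₁ = 241.6 mol/min.
Yield of U: 1ξ₂ / 396 = 1.05 → ξ₂ = 415.8 mol/min.
Outlet amounts (n = n₀ + Σ ν·ξ):
  P: 396 − 1(241.6) = 154.4
  R: 0 + 2(241.6) − 1(415.8) = 67.32
  U: 0 + 1(415.8) = 415.8

67.3 mol/min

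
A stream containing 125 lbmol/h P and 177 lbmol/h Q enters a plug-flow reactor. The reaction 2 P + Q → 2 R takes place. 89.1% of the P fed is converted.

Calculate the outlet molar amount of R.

P reacted = 0.891 × 125 = 111.4 lbmol/h; ν_P = −2, so ξ = 111.4/2 = 55.69 lbmol/h.
Outlet amounts (n = n₀ + ν ξ):
  P: 125 − 2(55.69) = 13.62
  Q: 177 − 1(55.69) = 121.3
  R: 0 + 2(55.69) = 111.4

111 lbmol/h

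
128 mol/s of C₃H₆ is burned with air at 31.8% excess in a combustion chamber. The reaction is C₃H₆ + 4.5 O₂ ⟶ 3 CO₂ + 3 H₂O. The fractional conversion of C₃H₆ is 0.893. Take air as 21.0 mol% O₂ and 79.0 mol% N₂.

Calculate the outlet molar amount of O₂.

Stoichiometric O₂ = 4.5 × 128 = 576 mol/s; O₂ fed = 576 × 1.318 = 759.2 mol/s.
N₂ fed = 759.2 × 79/21 = 2856 mol/s.
Fuel reacted = 0.893 × 128 → ξ = 114.3 mol/s.
Outlet (n = n₀ + ν ξ):
  C₃H₆: 128 − 1(114.3) = 13.7
  O₂: 759.2 − 4.5(114.3) = 244.8
  N₂: 2856 (inert)
  CO₂: 0 + 3(114.3) = 342.9
  H₂O: 0 + 3(114.3) = 342.9

245 mol/s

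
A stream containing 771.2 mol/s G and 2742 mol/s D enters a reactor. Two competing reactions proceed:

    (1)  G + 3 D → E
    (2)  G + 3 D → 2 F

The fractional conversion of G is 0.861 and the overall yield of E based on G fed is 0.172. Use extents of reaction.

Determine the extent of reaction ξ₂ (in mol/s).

ξ₂ = 531 mol/s

Yield of E: 1ξ₁ / 771.2 = 0.172 → ξ₁ = 132.6 mol/s.
Conversion of G: 1ξ₁ + 1ξ₂ = 0.861 × 771.2 = 664 → ξ₂ = 531.4 mol/s.
Outlet amounts (n = n₀ + Σ ν·ξ):
  G: 771.2 − 1(132.6) − 1(531.4) = 107.2
  D: 2742 − 3(132.6) − 3(531.4) = 750
  E: 0 + 1(132.6) = 132.6
  F: 0 + 2(531.4) = 1063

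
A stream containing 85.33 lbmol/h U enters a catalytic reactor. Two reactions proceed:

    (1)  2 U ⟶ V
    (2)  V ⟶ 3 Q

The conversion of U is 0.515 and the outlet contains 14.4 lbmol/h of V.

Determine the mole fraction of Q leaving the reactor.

Conversion of U: U consumed = 2ξ₁ = 0.515 × 85.33 → ξ₁ = 21.97 lbmol/h.
V balance: n_V = 0 + 1ξ₁ − 1ξ₂ = 14.4 → ξ₂ = (1·21.97 − 14.4)/1 = 7.572 lbmol/h.
Outlet amounts (n = n₀ + Σ ν·ξ):
  U: 85.33 − 2(21.97) = 41.39
  V: 0 + 1(21.97) − 1(7.572) = 14.4
  Q: 0 + 3(7.572) = 22.72
Total out = 78.5 lbmol/h; y_Q = 22.72 / 78.5 = 0.2894.

0.289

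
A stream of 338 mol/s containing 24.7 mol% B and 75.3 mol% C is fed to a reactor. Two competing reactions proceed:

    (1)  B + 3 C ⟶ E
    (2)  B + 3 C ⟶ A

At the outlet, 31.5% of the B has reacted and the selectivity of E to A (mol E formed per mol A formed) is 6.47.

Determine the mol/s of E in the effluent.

22.8 mol/s

Conversion of B: B consumed = 0.315 × 83.49 = 26.3 mol/s = 1ξ₁ + 1ξ₂.
Selectivity: 1ξ₁ / (1ξ₂) = 6.47 → ξ₁ = 6.47 ξ₂.
Substitute: (1·6.47 + 1) ξ₂ = 26.3 → ξ₂ = 3.52 mol/s, ξ₁ = 22.78 mol/s.
Outlet amounts (n = n₀ + Σ ν·ξ):
  B: 83.49 − 1(22.78) − 1(3.52) = 57.19
  C: 254.5 − 3(22.78) − 3(3.52) = 175.6
  E: 0 + 1(22.78) = 22.78
  A: 0 + 1(3.52) = 3.52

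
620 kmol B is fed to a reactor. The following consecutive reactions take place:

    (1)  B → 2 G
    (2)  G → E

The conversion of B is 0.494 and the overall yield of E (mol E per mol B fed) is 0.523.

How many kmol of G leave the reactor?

288 kmol

Conversion of B: B consumed = 1ξ₁ = 0.494 × 620 → ξ₁ = 306.3 kmol.
Yield of E: 1ξ₂ / 620 = 0.523 → ξ₂ = 324.3 kmol.
Outlet amounts (n = n₀ + Σ ν·ξ):
  B: 620 − 1(306.3) = 313.7
  G: 0 + 2(306.3) − 1(324.3) = 288.3
  E: 0 + 1(324.3) = 324.3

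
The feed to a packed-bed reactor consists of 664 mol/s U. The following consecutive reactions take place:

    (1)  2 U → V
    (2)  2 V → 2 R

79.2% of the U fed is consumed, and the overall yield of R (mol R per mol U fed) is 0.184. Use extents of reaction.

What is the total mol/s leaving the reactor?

Conversion of U: U consumed = 2ξ₁ = 0.792 × 664 → ξ₁ = 262.9 mol/s.
Yield of R: 2ξ₂ / 664 = 0.184 → ξ₂ = 61.09 mol/s.
Outlet amounts (n = n₀ + Σ ν·ξ):
  U: 664 − 2(262.9) = 138.1
  V: 0 + 1(262.9) − 2(61.09) = 140.8
  R: 0 + 2(61.09) = 122.2
Total out = 138.1 + 140.8 + 122.2 = 401.1 mol/s.

401 mol/s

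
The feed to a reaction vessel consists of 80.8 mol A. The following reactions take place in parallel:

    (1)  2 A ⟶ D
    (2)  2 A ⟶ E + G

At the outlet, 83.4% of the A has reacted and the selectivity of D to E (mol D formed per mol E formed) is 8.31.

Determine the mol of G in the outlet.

3.62 mol

Conversion of A: A consumed = 0.834 × 80.8 = 67.39 mol = 2ξ₁ + 2ξ₂.
Selectivity: 1ξ₁ / (1ξ₂) = 8.31 → ξ₁ = 8.31 ξ₂.
Substitute: (2·8.31 + 2) ξ₂ = 67.39 → ξ₂ = 3.619 mol, ξ₁ = 30.07 mol.
Outlet amounts (n = n₀ + Σ ν·ξ):
  A: 80.8 − 2(30.07) − 2(3.619) = 13.41
  D: 0 + 1(30.07) = 30.07
  E: 0 + 1(3.619) = 3.619
  G: 0 + 1(3.619) = 3.619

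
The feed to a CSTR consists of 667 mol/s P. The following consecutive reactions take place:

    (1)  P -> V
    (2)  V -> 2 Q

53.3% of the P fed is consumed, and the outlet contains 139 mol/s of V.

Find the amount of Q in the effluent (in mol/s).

Conversion of P: P consumed = 1ξ₁ = 0.533 × 667 → ξ₁ = 355.5 mol/s.
V balance: n_V = 0 + 1ξ₁ − 1ξ₂ = 139 → ξ₂ = (1·355.5 − 139)/1 = 216.5 mol/s.
Outlet amounts (n = n₀ + Σ ν·ξ):
  P: 667 − 1(355.5) = 311.5
  V: 0 + 1(355.5) − 1(216.5) = 139
  Q: 0 + 2(216.5) = 433

433 mol/s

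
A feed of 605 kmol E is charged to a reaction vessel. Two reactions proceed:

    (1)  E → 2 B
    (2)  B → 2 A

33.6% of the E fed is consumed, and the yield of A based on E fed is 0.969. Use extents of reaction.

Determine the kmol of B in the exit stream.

Conversion of E: E consumed = 1ξ₁ = 0.336 × 605 → ξ₁ = 203.3 kmol.
Yield of A: 2ξ₂ / 605 = 0.969 → ξ₂ = 293.1 kmol.
Outlet amounts (n = n₀ + Σ ν·ξ):
  E: 605 − 1(203.3) = 401.7
  B: 0 + 2(203.3) − 1(293.1) = 113.4
  A: 0 + 2(293.1) = 586.2

113 kmol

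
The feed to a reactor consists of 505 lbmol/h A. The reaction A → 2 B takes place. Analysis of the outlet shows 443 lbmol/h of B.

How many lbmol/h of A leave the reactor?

For B: n = n₀ + 2ξ → 443 = 0 + 2ξ, giving ξ = 221.5 lbmol/h.
Outlet amounts (n = n₀ + ν ξ):
  A: 505 − 1(221.5) = 283.5
  B: 0 + 2(221.5) = 443

284 lbmol/h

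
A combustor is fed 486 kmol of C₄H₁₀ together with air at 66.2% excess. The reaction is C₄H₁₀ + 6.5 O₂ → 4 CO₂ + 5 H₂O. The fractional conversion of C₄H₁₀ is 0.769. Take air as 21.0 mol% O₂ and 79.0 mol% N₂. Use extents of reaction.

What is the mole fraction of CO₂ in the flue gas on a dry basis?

Stoichiometric O₂ = 6.5 × 486 = 3159 kmol; O₂ fed = 3159 × 1.662 = 5250 kmol.
N₂ fed = 5250 × 79/21 = 19750 kmol.
Fuel reacted = 0.769 × 486 → ξ = 373.7 kmol.
Outlet (n = n₀ + ν ξ):
  C₄H₁₀: 486 − 1(373.7) = 112.3
  O₂: 5250 − 6.5(373.7) = 2821
  N₂: 19750 (inert)
  CO₂: 0 + 4(373.7) = 1495
  H₂O: 0 + 5(373.7) = 1869
Dry total = 24180 kmol; y_CO₂ (dry) = 1495 / 24180 = 0.06183.

0.0618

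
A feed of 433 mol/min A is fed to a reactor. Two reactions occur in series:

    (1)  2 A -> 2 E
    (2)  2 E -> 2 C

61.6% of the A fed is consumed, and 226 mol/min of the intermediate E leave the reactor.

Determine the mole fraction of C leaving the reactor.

Conversion of A: A consumed = 2ξ₁ = 0.616 × 433 → ξ₁ = 133.4 mol/min.
E balance: n_E = 0 + 2ξ₁ − 2ξ₂ = 226 → ξ₂ = (2·133.4 − 226)/2 = 20.36 mol/min.
Outlet amounts (n = n₀ + Σ ν·ξ):
  A: 433 − 2(133.4) = 166.3
  E: 0 + 2(133.4) − 2(20.36) = 226
  C: 0 + 2(20.36) = 40.73
Total out = 433 mol/min; y_C = 40.73 / 433 = 0.09406.

0.0941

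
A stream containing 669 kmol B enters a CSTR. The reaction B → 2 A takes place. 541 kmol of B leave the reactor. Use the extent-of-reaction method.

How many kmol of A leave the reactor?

256 kmol

For B: n = n₀ − 1ξ → 541 = 669 − 1ξ, giving ξ = 128 kmol.
Outlet amounts (n = n₀ + ν ξ):
  B: 669 − 1(128) = 541
  A: 0 + 2(128) = 256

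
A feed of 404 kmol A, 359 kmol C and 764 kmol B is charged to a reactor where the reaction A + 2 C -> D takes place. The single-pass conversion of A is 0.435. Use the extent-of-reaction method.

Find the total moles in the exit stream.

1180 kmol

A reacted = 0.435 × 404 = 175.7 kmol; ν_A = −1, so ξ = 175.7/1 = 175.7 kmol.
Outlet amounts (n = n₀ + ν ξ):
  A: 404 − 1(175.7) = 228.3
  C: 359 − 2(175.7) = 7.52
  D: 0 + 1(175.7) = 175.7
  B: 764 (inert)
Total out = 228.3 + 7.52 + 175.7 + 764 = 1176 kmol.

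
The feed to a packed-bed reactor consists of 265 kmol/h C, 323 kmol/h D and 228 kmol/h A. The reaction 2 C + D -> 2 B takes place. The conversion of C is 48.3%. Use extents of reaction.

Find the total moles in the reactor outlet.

752 kmol/h

C reacted = 0.483 × 265 = 128 kmol/h; ν_C = −2, so ξ = 128/2 = 64 kmol/h.
Outlet amounts (n = n₀ + ν ξ):
  C: 265 − 2(64) = 137
  D: 323 − 1(64) = 259
  B: 0 + 2(64) = 128
  A: 228 (inert)
Total out = 137 + 259 + 128 + 228 = 752 kmol/h.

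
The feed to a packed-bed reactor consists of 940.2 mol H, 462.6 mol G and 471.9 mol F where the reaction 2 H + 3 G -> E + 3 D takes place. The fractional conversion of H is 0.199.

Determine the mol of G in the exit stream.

182 mol

H reacted = 0.199 × 940.2 = 187.1 mol; ν_H = −2, so ξ = 187.1/2 = 93.55 mol.
Outlet amounts (n = n₀ + ν ξ):
  H: 940.2 − 2(93.55) = 753.1
  G: 462.6 − 3(93.55) = 182
  E: 0 + 1(93.55) = 93.55
  D: 0 + 3(93.55) = 280.6
  F: 471.9 (inert)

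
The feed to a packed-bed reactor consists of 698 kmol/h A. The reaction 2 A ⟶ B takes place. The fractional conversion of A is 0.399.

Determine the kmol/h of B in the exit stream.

A reacted = 0.399 × 698 = 278.5 kmol/h; ν_A = −2, so ξ = 278.5/2 = 139.3 kmol/h.
Outlet amounts (n = n₀ + ν ξ):
  A: 698 − 2(139.3) = 419.5
  B: 0 + 1(139.3) = 139.3

139 kmol/h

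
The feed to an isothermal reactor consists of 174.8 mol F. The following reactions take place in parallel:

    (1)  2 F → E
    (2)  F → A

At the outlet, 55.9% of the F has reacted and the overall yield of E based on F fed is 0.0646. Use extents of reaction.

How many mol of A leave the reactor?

75.1 mol

Yield of E: 1ξ₁ / 174.8 = 0.0646 → ξ₁ = 11.29 mol.
Conversion of F: 2ξ₁ + 1ξ₂ = 0.559 × 174.8 = 97.71 → ξ₂ = 75.13 mol.
Outlet amounts (n = n₀ + Σ ν·ξ):
  F: 174.8 − 2(11.29) − 1(75.13) = 77.09
  E: 0 + 1(11.29) = 11.29
  A: 0 + 1(75.13) = 75.13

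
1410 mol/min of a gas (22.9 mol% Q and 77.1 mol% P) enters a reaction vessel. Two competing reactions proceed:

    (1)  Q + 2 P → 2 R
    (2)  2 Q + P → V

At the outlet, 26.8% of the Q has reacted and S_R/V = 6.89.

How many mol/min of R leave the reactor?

109 mol/min

Conversion of Q: Q consumed = 0.268 × 322.9 = 86.53 mol/min = 1ξ₁ + 2ξ₂.
Selectivity: 2ξ₁ / (1ξ₂) = 6.89 → ξ₁ = 3.445 ξ₂.
Substitute: (1·3.445 + 2) ξ₂ = 86.53 → ξ₂ = 15.89 mol/min, ξ₁ = 54.75 mol/min.
Outlet amounts (n = n₀ + Σ ν·ξ):
  Q: 322.9 − 1(54.75) − 2(15.89) = 236.4
  P: 1087 − 2(54.75) − 1(15.89) = 961.7
  R: 0 + 2(54.75) = 109.5
  V: 0 + 1(15.89) = 15.89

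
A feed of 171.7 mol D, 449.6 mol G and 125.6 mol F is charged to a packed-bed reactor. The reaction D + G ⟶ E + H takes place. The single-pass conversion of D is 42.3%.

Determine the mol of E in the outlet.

D reacted = 0.423 × 171.7 = 72.63 mol; ν_D = −1, so ξ = 72.63/1 = 72.63 mol.
Outlet amounts (n = n₀ + ν ξ):
  D: 171.7 − 1(72.63) = 99.07
  G: 449.6 − 1(72.63) = 377
  E: 0 + 1(72.63) = 72.63
  H: 0 + 1(72.63) = 72.63
  F: 125.6 (inert)

72.6 mol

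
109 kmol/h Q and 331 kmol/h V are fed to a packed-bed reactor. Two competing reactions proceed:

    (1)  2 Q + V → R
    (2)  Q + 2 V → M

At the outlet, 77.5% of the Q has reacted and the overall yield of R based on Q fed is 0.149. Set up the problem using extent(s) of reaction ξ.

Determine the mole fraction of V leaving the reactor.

Yield of R: 1ξ₁ / 109 = 0.149 → ξ₁ = 16.24 kmol/h.
Conversion of Q: 2ξ₁ + 1ξ₂ = 0.775 × 109 = 84.48 → ξ₂ = 51.99 kmol/h.
Outlet amounts (n = n₀ + Σ ν·ξ):
  Q: 109 − 2(16.24) − 1(51.99) = 24.52
  V: 331 − 1(16.24) − 2(51.99) = 210.8
  R: 0 + 1(16.24) = 16.24
  M: 0 + 1(51.99) = 51.99
Total out = 303.5 kmol/h; y_V = 210.8 / 303.5 = 0.6944.

0.694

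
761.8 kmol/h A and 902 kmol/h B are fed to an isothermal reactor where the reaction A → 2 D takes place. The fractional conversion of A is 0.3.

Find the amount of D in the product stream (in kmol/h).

457 kmol/h

A reacted = 0.3 × 761.8 = 228.5 kmol/h; ν_A = −1, so ξ = 228.5/1 = 228.5 kmol/h.
Outlet amounts (n = n₀ + ν ξ):
  A: 761.8 − 1(228.5) = 533.3
  D: 0 + 2(228.5) = 457.1
  B: 902 (inert)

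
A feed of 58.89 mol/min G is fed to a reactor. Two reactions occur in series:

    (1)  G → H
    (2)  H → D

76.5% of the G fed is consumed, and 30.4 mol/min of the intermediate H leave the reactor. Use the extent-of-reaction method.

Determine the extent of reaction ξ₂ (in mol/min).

Conversion of G: G consumed = 1ξ₁ = 0.765 × 58.89 → ξ₁ = 45.05 mol/min.
H balance: n_H = 0 + 1ξ₁ − 1ξ₂ = 30.4 → ξ₂ = (1·45.05 − 30.4)/1 = 14.65 mol/min.
Outlet amounts (n = n₀ + Σ ν·ξ):
  G: 58.89 − 1(45.05) = 13.84
  H: 0 + 1(45.05) − 1(14.65) = 30.4
  D: 0 + 1(14.65) = 14.65

ξ₂ = 14.7 mol/min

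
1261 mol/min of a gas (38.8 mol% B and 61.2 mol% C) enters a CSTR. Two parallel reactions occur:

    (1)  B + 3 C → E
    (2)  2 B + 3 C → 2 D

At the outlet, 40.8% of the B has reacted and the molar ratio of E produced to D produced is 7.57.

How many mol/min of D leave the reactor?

Conversion of B: B consumed = 0.408 × 489.3 = 199.6 mol/min = 1ξ₁ + 2ξ₂.
Selectivity: 1ξ₁ / (2ξ₂) = 7.57 → ξ₁ = 15.14 ξ₂.
Substitute: (1·15.14 + 2) ξ₂ = 199.6 → ξ₂ = 11.65 mol/min, ξ₁ = 176.3 mol/min.
Outlet amounts (n = n₀ + Σ ν·ξ):
  B: 489.3 − 1(176.3) − 2(11.65) = 289.6
  C: 771.7 − 3(176.3) − 3(11.65) = 207.8
  E: 0 + 1(176.3) = 176.3
  D: 0 + 2(11.65) = 23.29

23.3 mol/min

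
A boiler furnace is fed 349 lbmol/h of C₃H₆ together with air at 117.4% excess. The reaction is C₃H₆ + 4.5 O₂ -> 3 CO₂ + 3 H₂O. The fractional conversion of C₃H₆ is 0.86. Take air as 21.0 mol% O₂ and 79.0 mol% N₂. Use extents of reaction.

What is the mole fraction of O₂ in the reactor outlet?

Stoichiometric O₂ = 4.5 × 349 = 1570 lbmol/h; O₂ fed = 1570 × 2.174 = 3414 lbmol/h.
N₂ fed = 3414 × 79/21 = 12840 lbmol/h.
Fuel reacted = 0.86 × 349 → ξ = 300.1 lbmol/h.
Outlet (n = n₀ + ν ξ):
  C₃H₆: 349 − 1(300.1) = 48.86
  O₂: 3414 − 4.5(300.1) = 2064
  N₂: 12840 (inert)
  CO₂: 0 + 3(300.1) = 900.4
  H₂O: 0 + 3(300.1) = 900.4
Total out = 16760 lbmol/h; y_O₂ = 2064 / 16760 = 0.1231.

0.123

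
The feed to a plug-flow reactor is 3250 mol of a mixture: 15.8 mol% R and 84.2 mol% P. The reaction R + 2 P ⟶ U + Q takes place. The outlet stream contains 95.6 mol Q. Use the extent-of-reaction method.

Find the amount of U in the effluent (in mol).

For Q: n = n₀ + 1ξ → 95.6 = 0 + 1ξ, giving ξ = 95.6 mol.
Outlet amounts (n = n₀ + ν ξ):
  R: 513.5 − 1(95.6) = 417.9
  P: 2736 − 2(95.6) = 2545
  U: 0 + 1(95.6) = 95.6
  Q: 0 + 1(95.6) = 95.6

95.6 mol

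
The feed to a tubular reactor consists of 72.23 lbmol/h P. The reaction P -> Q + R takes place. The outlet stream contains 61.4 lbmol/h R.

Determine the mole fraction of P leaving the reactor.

0.081

For R: n = n₀ + 1ξ → 61.4 = 0 + 1ξ, giving ξ = 61.4 lbmol/h.
Outlet amounts (n = n₀ + ν ξ):
  P: 72.23 − 1(61.4) = 10.83
  Q: 0 + 1(61.4) = 61.4
  R: 0 + 1(61.4) = 61.4
Total out = 133.6 lbmol/h; y_P = 10.83 / 133.6 = 0.08104.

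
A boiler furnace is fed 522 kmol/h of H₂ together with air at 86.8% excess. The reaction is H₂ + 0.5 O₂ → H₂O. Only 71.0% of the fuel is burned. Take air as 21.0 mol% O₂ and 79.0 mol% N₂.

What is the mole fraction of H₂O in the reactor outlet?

0.139

Stoichiometric O₂ = 0.5 × 522 = 261 kmol/h; O₂ fed = 261 × 1.868 = 487.5 kmol/h.
N₂ fed = 487.5 × 79/21 = 1834 kmol/h.
Fuel reacted = 0.71 × 522 → ξ = 370.6 kmol/h.
Outlet (n = n₀ + ν ξ):
  H₂: 522 − 1(370.6) = 151.4
  O₂: 487.5 − 0.5(370.6) = 302.2
  N₂: 1834 (inert)
  H₂O: 0 + 1(370.6) = 370.6
Total out = 2658 kmol/h; y_H₂O = 370.6 / 2658 = 0.1394.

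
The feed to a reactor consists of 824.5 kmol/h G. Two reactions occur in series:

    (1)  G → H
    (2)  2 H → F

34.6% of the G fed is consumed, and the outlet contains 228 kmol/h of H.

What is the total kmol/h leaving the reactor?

Conversion of G: G consumed = 1ξ₁ = 0.346 × 824.5 → ξ₁ = 285.3 kmol/h.
H balance: n_H = 0 + 1ξ₁ − 2ξ₂ = 228 → ξ₂ = (1·285.3 − 228)/2 = 28.64 kmol/h.
Outlet amounts (n = n₀ + Σ ν·ξ):
  G: 824.5 − 1(285.3) = 539.2
  H: 0 + 1(285.3) − 2(28.64) = 228
  F: 0 + 1(28.64) = 28.64
Total out = 539.2 + 228 + 28.64 = 795.9 kmol/h.

796 kmol/h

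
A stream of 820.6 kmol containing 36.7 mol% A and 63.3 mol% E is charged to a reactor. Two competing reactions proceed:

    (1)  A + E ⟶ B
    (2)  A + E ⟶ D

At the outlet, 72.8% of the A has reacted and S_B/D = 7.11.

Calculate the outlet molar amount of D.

Conversion of A: A consumed = 0.728 × 301.2 = 219.2 kmol = 1ξ₁ + 1ξ₂.
Selectivity: 1ξ₁ / (1ξ₂) = 7.11 → ξ₁ = 7.11 ξ₂.
Substitute: (1·7.11 + 1) ξ₂ = 219.2 → ξ₂ = 27.03 kmol, ξ₁ = 192.2 kmol.
Outlet amounts (n = n₀ + Σ ν·ξ):
  A: 301.2 − 1(192.2) − 1(27.03) = 81.92
  E: 519.4 − 1(192.2) − 1(27.03) = 300.2
  B: 0 + 1(192.2) = 192.2
  D: 0 + 1(27.03) = 27.03

27 kmol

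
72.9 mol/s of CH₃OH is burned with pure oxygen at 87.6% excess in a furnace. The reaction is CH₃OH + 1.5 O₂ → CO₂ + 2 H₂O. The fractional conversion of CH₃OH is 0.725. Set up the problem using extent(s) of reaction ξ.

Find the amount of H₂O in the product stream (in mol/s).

Stoichiometric O₂ = 1.5 × 72.9 = 109.4 mol/s; O₂ fed = 109.4 × 1.876 = 205.1 mol/s.
Fuel reacted = 0.725 × 72.9 → ξ = 52.85 mol/s.
Outlet (n = n₀ + ν ξ):
  CH₃OH: 72.9 − 1(52.85) = 20.05
  O₂: 205.1 − 1.5(52.85) = 125.9
  CO₂: 0 + 1(52.85) = 52.85
  H₂O: 0 + 2(52.85) = 105.7

106 mol/s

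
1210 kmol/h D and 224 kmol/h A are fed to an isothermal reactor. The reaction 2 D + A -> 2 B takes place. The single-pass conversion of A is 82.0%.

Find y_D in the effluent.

0.674

A reacted = 0.82 × 224 = 183.7 kmol/h; ν_A = −1, so ξ = 183.7/1 = 183.7 kmol/h.
Outlet amounts (n = n₀ + ν ξ):
  D: 1210 − 2(183.7) = 842.6
  A: 224 − 1(183.7) = 40.32
  B: 0 + 2(183.7) = 367.4
Total out = 1250 kmol/h; y_D = 842.6 / 1250 = 0.6739.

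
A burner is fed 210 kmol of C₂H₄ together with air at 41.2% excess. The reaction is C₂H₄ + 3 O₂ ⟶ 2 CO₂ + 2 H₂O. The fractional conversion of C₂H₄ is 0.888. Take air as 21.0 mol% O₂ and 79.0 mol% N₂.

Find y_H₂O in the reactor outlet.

0.0839

Stoichiometric O₂ = 3 × 210 = 630 kmol; O₂ fed = 630 × 1.412 = 889.6 kmol.
N₂ fed = 889.6 × 79/21 = 3346 kmol.
Fuel reacted = 0.888 × 210 → ξ = 186.5 kmol.
Outlet (n = n₀ + ν ξ):
  C₂H₄: 210 − 1(186.5) = 23.52
  O₂: 889.6 − 3(186.5) = 330.1
  N₂: 3346 (inert)
  CO₂: 0 + 2(186.5) = 373
  H₂O: 0 + 2(186.5) = 373
Total out = 4446 kmol; y_H₂O = 373 / 4446 = 0.08389.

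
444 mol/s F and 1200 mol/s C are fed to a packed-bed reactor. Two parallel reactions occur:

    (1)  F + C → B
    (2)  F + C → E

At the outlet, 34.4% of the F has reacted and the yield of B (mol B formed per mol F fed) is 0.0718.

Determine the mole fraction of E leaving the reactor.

0.081

Yield of B: 1ξ₁ / 444 = 0.0718 → ξ₁ = 31.88 mol/s.
Conversion of F: 1ξ₁ + 1ξ₂ = 0.344 × 444 = 152.7 → ξ₂ = 120.9 mol/s.
Outlet amounts (n = n₀ + Σ ν·ξ):
  F: 444 − 1(31.88) − 1(120.9) = 291.3
  C: 1200 − 1(31.88) − 1(120.9) = 1047
  B: 0 + 1(31.88) = 31.88
  E: 0 + 1(120.9) = 120.9
Total out = 1491 mol/s; y_E = 120.9 / 1491 = 0.08104.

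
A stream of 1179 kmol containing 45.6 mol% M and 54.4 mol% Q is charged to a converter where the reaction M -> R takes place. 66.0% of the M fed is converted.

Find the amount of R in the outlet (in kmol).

M reacted = 0.66 × 537.6 = 354.8 kmol; ν_M = −1, so ξ = 354.8/1 = 354.8 kmol.
Outlet amounts (n = n₀ + ν ξ):
  M: 537.6 − 1(354.8) = 182.8
  R: 0 + 1(354.8) = 354.8
  Q: 641.4 (inert)

355 kmol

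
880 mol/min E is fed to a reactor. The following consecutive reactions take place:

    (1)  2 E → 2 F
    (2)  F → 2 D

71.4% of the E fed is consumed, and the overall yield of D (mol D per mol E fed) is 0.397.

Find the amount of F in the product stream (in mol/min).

Conversion of E: E consumed = 2ξ₁ = 0.714 × 880 → ξ₁ = 314.2 mol/min.
Yield of D: 2ξ₂ / 880 = 0.397 → ξ₂ = 174.7 mol/min.
Outlet amounts (n = n₀ + Σ ν·ξ):
  E: 880 − 2(314.2) = 251.7
  F: 0 + 2(314.2) − 1(174.7) = 453.6
  D: 0 + 2(174.7) = 349.4

454 mol/min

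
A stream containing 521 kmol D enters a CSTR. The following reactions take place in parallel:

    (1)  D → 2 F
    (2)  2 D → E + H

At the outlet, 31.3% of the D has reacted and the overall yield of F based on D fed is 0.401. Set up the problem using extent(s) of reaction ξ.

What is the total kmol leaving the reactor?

625 kmol

Yield of F: 2ξ₁ / 521 = 0.401 → ξ₁ = 104.5 kmol.
Conversion of D: 1ξ₁ + 2ξ₂ = 0.313 × 521 = 163.1 → ξ₂ = 29.31 kmol.
Outlet amounts (n = n₀ + Σ ν·ξ):
  D: 521 − 1(104.5) − 2(29.31) = 357.9
  F: 0 + 2(104.5) = 208.9
  E: 0 + 1(29.31) = 29.31
  H: 0 + 1(29.31) = 29.31
Total out = 357.9 + 208.9 + 29.31 + 29.31 = 625.5 kmol.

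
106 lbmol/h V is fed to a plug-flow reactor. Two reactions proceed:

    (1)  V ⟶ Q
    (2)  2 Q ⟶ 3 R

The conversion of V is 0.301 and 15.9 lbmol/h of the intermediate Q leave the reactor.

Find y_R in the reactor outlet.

0.211

Conversion of V: V consumed = 1ξ₁ = 0.301 × 106 → ξ₁ = 31.91 lbmol/h.
Q balance: n_Q = 0 + 1ξ₁ − 2ξ₂ = 15.9 → ξ₂ = (1·31.91 − 15.9)/2 = 8.003 lbmol/h.
Outlet amounts (n = n₀ + Σ ν·ξ):
  V: 106 − 1(31.91) = 74.09
  Q: 0 + 1(31.91) − 2(8.003) = 15.9
  R: 0 + 3(8.003) = 24.01
Total out = 114 lbmol/h; y_R = 24.01 / 114 = 0.2106.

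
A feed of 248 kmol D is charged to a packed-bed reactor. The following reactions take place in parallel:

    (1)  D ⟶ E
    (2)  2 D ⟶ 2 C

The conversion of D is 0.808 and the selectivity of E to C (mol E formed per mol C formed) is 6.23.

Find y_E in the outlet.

0.696

Conversion of D: D consumed = 0.808 × 248 = 200.4 kmol = 1ξ₁ + 2ξ₂.
Selectivity: 1ξ₁ / (2ξ₂) = 6.23 → ξ₁ = 12.46 ξ₂.
Substitute: (1·12.46 + 2) ξ₂ = 200.4 → ξ₂ = 13.86 kmol, ξ₁ = 172.7 kmol.
Outlet amounts (n = n₀ + Σ ν·ξ):
  D: 248 − 1(172.7) − 2(13.86) = 47.62
  E: 0 + 1(172.7) = 172.7
  C: 0 + 2(13.86) = 27.72
Total out = 248 kmol; y_E = 172.7 / 248 = 0.6962.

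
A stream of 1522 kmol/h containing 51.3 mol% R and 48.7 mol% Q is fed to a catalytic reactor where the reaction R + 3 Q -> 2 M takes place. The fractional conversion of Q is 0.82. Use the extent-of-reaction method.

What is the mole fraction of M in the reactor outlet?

0.363

Q reacted = 0.82 × 741.2 = 607.8 kmol/h; ν_Q = −3, so ξ = 607.8/3 = 202.6 kmol/h.
Outlet amounts (n = n₀ + ν ξ):
  R: 780.8 − 1(202.6) = 578.2
  Q: 741.2 − 3(202.6) = 133.4
  M: 0 + 2(202.6) = 405.2
Total out = 1117 kmol/h; y_M = 405.2 / 1117 = 0.3628.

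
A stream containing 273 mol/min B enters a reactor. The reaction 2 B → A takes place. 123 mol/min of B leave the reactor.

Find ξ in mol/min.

ξ = 75 mol/min

For B: n = n₀ − 2ξ → 123 = 273 − 2ξ, giving ξ = 75 mol/min.
Outlet amounts (n = n₀ + ν ξ):
  B: 273 − 2(75) = 123
  A: 0 + 1(75) = 75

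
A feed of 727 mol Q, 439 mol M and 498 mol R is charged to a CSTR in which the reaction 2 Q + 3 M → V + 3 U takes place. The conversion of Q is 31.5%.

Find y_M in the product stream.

Q reacted = 0.315 × 727 = 229 mol; ν_Q = −2, so ξ = 229/2 = 114.5 mol.
Outlet amounts (n = n₀ + ν ξ):
  Q: 727 − 2(114.5) = 498
  M: 439 − 3(114.5) = 95.49
  V: 0 + 1(114.5) = 114.5
  U: 0 + 3(114.5) = 343.5
  R: 498 (inert)
Total out = 1549 mol; y_M = 95.49 / 1549 = 0.06163.

0.0616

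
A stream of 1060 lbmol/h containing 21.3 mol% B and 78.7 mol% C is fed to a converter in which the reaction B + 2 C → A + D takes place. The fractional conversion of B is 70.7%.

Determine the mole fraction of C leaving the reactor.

B reacted = 0.707 × 225.8 = 159.6 lbmol/h; ν_B = −1, so ξ = 159.6/1 = 159.6 lbmol/h.
Outlet amounts (n = n₀ + ν ξ):
  B: 225.8 − 1(159.6) = 66.15
  C: 834.2 − 2(159.6) = 515
  A: 0 + 1(159.6) = 159.6
  D: 0 + 1(159.6) = 159.6
Total out = 900.4 lbmol/h; y_C = 515 / 900.4 = 0.5719.

0.572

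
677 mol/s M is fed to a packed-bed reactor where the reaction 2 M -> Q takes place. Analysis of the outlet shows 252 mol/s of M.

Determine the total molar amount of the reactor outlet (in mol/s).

464 mol/s

For M: n = n₀ − 2ξ → 252 = 677 − 2ξ, giving ξ = 212.5 mol/s.
Outlet amounts (n = n₀ + ν ξ):
  M: 677 − 2(212.5) = 252
  Q: 0 + 1(212.5) = 212.5
Total out = 252 + 212.5 = 464.5 mol/s.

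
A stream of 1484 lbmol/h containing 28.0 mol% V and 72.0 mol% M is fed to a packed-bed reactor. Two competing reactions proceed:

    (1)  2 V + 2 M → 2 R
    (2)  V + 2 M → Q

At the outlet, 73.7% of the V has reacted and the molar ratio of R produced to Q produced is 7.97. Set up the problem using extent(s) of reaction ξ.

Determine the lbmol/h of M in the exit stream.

728 lbmol/h

Conversion of V: V consumed = 0.737 × 415.5 = 306.2 lbmol/h = 2ξ₁ + 1ξ₂.
Selectivity: 2ξ₁ / (1ξ₂) = 7.97 → ξ₁ = 3.985 ξ₂.
Substitute: (2·3.985 + 1) ξ₂ = 306.2 → ξ₂ = 34.14 lbmol/h, ξ₁ = 136 lbmol/h.
Outlet amounts (n = n₀ + Σ ν·ξ):
  V: 415.5 − 2(136) − 1(34.14) = 109.3
  M: 1068 − 2(136) − 2(34.14) = 728.1
  R: 0 + 2(136) = 272.1
  Q: 0 + 1(34.14) = 34.14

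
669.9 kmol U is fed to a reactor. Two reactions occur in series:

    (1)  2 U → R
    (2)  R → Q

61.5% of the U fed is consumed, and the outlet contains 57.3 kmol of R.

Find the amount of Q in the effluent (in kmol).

Conversion of U: U consumed = 2ξ₁ = 0.615 × 669.9 → ξ₁ = 206 kmol.
R balance: n_R = 0 + 1ξ₁ − 1ξ₂ = 57.3 → ξ₂ = (1·206 − 57.3)/1 = 148.7 kmol.
Outlet amounts (n = n₀ + Σ ν·ξ):
  U: 669.9 − 2(206) = 257.9
  R: 0 + 1(206) − 1(148.7) = 57.3
  Q: 0 + 1(148.7) = 148.7

149 kmol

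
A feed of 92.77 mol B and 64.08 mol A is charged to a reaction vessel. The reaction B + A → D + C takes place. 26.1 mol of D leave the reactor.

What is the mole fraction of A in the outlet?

For D: n = n₀ + 1ξ → 26.1 = 0 + 1ξ, giving ξ = 26.1 mol.
Outlet amounts (n = n₀ + ν ξ):
  B: 92.77 − 1(26.1) = 66.67
  A: 64.08 − 1(26.1) = 37.98
  D: 0 + 1(26.1) = 26.1
  C: 0 + 1(26.1) = 26.1
Total out = 156.8 mol; y_A = 37.98 / 156.8 = 0.2421.

0.242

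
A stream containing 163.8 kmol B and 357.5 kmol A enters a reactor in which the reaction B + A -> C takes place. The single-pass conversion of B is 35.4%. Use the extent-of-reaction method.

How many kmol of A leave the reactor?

B reacted = 0.354 × 163.8 = 57.99 kmol; ν_B = −1, so ξ = 57.99/1 = 57.99 kmol.
Outlet amounts (n = n₀ + ν ξ):
  B: 163.8 − 1(57.99) = 105.8
  A: 357.5 − 1(57.99) = 299.5
  C: 0 + 1(57.99) = 57.99

300 kmol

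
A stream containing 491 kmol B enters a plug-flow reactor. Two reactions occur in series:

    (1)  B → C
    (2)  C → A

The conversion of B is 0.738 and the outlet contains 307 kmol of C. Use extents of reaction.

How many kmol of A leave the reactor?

55.4 kmol

Conversion of B: B consumed = 1ξ₁ = 0.738 × 491 → ξ₁ = 362.4 kmol.
C balance: n_C = 0 + 1ξ₁ − 1ξ₂ = 307 → ξ₂ = (1·362.4 − 307)/1 = 55.36 kmol.
Outlet amounts (n = n₀ + Σ ν·ξ):
  B: 491 − 1(362.4) = 128.6
  C: 0 + 1(362.4) − 1(55.36) = 307
  A: 0 + 1(55.36) = 55.36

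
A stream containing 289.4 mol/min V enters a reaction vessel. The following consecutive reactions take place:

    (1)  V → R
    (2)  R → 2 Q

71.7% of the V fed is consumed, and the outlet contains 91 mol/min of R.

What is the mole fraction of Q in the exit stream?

Conversion of V: V consumed = 1ξ₁ = 0.717 × 289.4 → ξ₁ = 207.5 mol/min.
R balance: n_R = 0 + 1ξ₁ − 1ξ₂ = 91 → ξ₂ = (1·207.5 − 91)/1 = 116.5 mol/min.
Outlet amounts (n = n₀ + Σ ν·ξ):
  V: 289.4 − 1(207.5) = 81.9
  R: 0 + 1(207.5) − 1(116.5) = 91
  Q: 0 + 2(116.5) = 233
Total out = 405.9 mol/min; y_Q = 233 / 405.9 = 0.574.

0.574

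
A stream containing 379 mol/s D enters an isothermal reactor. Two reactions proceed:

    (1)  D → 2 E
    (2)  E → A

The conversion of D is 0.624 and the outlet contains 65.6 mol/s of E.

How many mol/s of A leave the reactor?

Conversion of D: D consumed = 1ξ₁ = 0.624 × 379 → ξ₁ = 236.5 mol/s.
E balance: n_E = 0 + 2ξ₁ − 1ξ₂ = 65.6 → ξ₂ = (2·236.5 − 65.6)/1 = 407.4 mol/s.
Outlet amounts (n = n₀ + Σ ν·ξ):
  D: 379 − 1(236.5) = 142.5
  E: 0 + 2(236.5) − 1(407.4) = 65.6
  A: 0 + 1(407.4) = 407.4

407 mol/s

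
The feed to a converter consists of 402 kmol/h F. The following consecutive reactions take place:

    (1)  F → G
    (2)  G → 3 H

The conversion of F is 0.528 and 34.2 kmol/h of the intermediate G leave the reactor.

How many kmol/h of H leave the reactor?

Conversion of F: F consumed = 1ξ₁ = 0.528 × 402 → ξ₁ = 212.3 kmol/h.
G balance: n_G = 0 + 1ξ₁ − 1ξ₂ = 34.2 → ξ₂ = (1·212.3 − 34.2)/1 = 178.1 kmol/h.
Outlet amounts (n = n₀ + Σ ν·ξ):
  F: 402 − 1(212.3) = 189.7
  G: 0 + 1(212.3) − 1(178.1) = 34.2
  H: 0 + 3(178.1) = 534.2

534 kmol/h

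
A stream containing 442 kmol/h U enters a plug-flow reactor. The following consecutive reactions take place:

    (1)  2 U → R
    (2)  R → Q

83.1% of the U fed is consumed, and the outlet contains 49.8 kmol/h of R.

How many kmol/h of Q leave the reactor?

Conversion of U: U consumed = 2ξ₁ = 0.831 × 442 → ξ₁ = 183.7 kmol/h.
R balance: n_R = 0 + 1ξ₁ − 1ξ₂ = 49.8 → ξ₂ = (1·183.7 − 49.8)/1 = 133.9 kmol/h.
Outlet amounts (n = n₀ + Σ ν·ξ):
  U: 442 − 2(183.7) = 74.7
  R: 0 + 1(183.7) − 1(133.9) = 49.8
  Q: 0 + 1(133.9) = 133.9

134 kmol/h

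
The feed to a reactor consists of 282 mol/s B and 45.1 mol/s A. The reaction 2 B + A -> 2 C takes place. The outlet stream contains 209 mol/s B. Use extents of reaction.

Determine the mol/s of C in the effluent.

For B: n = n₀ − 2ξ → 209 = 282 − 2ξ, giving ξ = 36.5 mol/s.
Outlet amounts (n = n₀ + ν ξ):
  B: 282 − 2(36.5) = 209
  A: 45.1 − 1(36.5) = 8.6
  C: 0 + 2(36.5) = 73

73 mol/s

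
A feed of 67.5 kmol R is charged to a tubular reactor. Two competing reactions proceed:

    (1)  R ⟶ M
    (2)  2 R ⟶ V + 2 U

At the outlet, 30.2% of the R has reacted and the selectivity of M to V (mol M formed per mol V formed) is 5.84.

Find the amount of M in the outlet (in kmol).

15.2 kmol

Conversion of R: R consumed = 0.302 × 67.5 = 20.38 kmol = 1ξ₁ + 2ξ₂.
Selectivity: 1ξ₁ / (1ξ₂) = 5.84 → ξ₁ = 5.84 ξ₂.
Substitute: (1·5.84 + 2) ξ₂ = 20.38 → ξ₂ = 2.6 kmol, ξ₁ = 15.18 kmol.
Outlet amounts (n = n₀ + Σ ν·ξ):
  R: 67.5 − 1(15.18) − 2(2.6) = 47.12
  M: 0 + 1(15.18) = 15.18
  V: 0 + 1(2.6) = 2.6
  U: 0 + 2(2.6) = 5.2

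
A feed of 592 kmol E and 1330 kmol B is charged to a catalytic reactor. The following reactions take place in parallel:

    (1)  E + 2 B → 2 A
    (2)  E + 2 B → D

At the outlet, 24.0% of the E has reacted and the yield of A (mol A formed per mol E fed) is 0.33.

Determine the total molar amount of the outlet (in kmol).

Yield of A: 2ξ₁ / 592 = 0.33 → ξ₁ = 97.68 kmol.
Conversion of E: 1ξ₁ + 1ξ₂ = 0.24 × 592 = 142.1 → ξ₂ = 44.4 kmol.
Outlet amounts (n = n₀ + Σ ν·ξ):
  E: 592 − 1(97.68) − 1(44.4) = 449.9
  B: 1330 − 2(97.68) − 2(44.4) = 1046
  A: 0 + 2(97.68) = 195.4
  D: 0 + 1(44.4) = 44.4
Total out = 449.9 + 1046 + 195.4 + 44.4 = 1736 kmol.

1740 kmol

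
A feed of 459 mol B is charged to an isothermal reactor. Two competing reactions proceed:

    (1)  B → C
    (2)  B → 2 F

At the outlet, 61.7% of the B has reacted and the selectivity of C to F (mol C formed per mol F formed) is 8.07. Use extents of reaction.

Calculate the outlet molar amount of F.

33 mol

Conversion of B: B consumed = 0.617 × 459 = 283.2 mol = 1ξ₁ + 1ξ₂.
Selectivity: 1ξ₁ / (2ξ₂) = 8.07 → ξ₁ = 16.14 ξ₂.
Substitute: (1·16.14 + 1) ξ₂ = 283.2 → ξ₂ = 16.52 mol, ξ₁ = 266.7 mol.
Outlet amounts (n = n₀ + Σ ν·ξ):
  B: 459 − 1(266.7) − 1(16.52) = 175.8
  C: 0 + 1(266.7) = 266.7
  F: 0 + 2(16.52) = 33.05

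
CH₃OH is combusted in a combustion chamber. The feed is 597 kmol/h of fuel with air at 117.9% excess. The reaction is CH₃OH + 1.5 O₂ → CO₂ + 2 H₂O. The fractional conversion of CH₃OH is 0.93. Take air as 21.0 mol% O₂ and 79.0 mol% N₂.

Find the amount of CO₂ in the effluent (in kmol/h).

555 kmol/h

Stoichiometric O₂ = 1.5 × 597 = 895.5 kmol/h; O₂ fed = 895.5 × 2.179 = 1951 kmol/h.
N₂ fed = 1951 × 79/21 = 7341 kmol/h.
Fuel reacted = 0.93 × 597 → ξ = 555.2 kmol/h.
Outlet (n = n₀ + ν ξ):
  CH₃OH: 597 − 1(555.2) = 41.79
  O₂: 1951 − 1.5(555.2) = 1118
  N₂: 7341 (inert)
  CO₂: 0 + 1(555.2) = 555.2
  H₂O: 0 + 2(555.2) = 1110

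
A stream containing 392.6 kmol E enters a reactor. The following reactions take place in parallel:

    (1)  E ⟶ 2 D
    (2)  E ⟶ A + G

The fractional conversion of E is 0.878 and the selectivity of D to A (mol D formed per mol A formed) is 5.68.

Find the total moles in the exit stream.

Conversion of E: E consumed = 0.878 × 392.6 = 344.7 kmol = 1ξ₁ + 1ξ₂.
Selectivity: 2ξ₁ / (1ξ₂) = 5.68 → ξ₁ = 2.84 ξ₂.
Substitute: (1·2.84 + 1) ξ₂ = 344.7 → ξ₂ = 89.77 kmol, ξ₁ = 254.9 kmol.
Outlet amounts (n = n₀ + Σ ν·ξ):
  E: 392.6 − 1(254.9) − 1(89.77) = 47.9
  D: 0 + 2(254.9) = 509.9
  A: 0 + 1(89.77) = 89.77
  G: 0 + 1(89.77) = 89.77
Total out = 47.9 + 509.9 + 89.77 + 89.77 = 737.3 kmol.

737 kmol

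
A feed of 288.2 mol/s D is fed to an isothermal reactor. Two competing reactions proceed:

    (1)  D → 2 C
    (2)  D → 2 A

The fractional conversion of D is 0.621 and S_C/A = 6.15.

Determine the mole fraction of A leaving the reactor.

0.107

Conversion of D: D consumed = 0.621 × 288.2 = 179 mol/s = 1ξ₁ + 1ξ₂.
Selectivity: 2ξ₁ / (2ξ₂) = 6.15 → ξ₁ = 6.15 ξ₂.
Substitute: (1·6.15 + 1) ξ₂ = 179 → ξ₂ = 25.03 mol/s, ξ₁ = 153.9 mol/s.
Outlet amounts (n = n₀ + Σ ν·ξ):
  D: 288.2 − 1(153.9) − 1(25.03) = 109.2
  C: 0 + 2(153.9) = 307.9
  A: 0 + 2(25.03) = 50.06
Total out = 467.2 mol/s; y_A = 50.06 / 467.2 = 0.1072.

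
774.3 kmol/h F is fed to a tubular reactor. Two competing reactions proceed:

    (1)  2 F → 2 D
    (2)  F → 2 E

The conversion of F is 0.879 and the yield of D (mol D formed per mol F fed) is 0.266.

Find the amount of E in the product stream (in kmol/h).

949 kmol/h

Yield of D: 2ξ₁ / 774.3 = 0.266 → ξ₁ = 103 kmol/h.
Conversion of F: 2ξ₁ + 1ξ₂ = 0.879 × 774.3 = 680.6 → ξ₂ = 474.6 kmol/h.
Outlet amounts (n = n₀ + Σ ν·ξ):
  F: 774.3 − 2(103) − 1(474.6) = 93.69
  D: 0 + 2(103) = 206
  E: 0 + 2(474.6) = 949.3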